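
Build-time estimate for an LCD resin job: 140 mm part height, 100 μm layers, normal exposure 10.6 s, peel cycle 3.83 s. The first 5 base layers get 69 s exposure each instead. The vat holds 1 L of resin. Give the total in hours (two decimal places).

5.69 hours

Layer count = ceil(140 / 0.1) = 1400.
Burn-in layers = 5 × (69 + 3.83) = 364.15 s.
Remaining layers = 1395 × (10.6 + 3.83), so 20129.85 s.
Total = 364.15 + 20129.85 = 20494 s = 5.69 hours.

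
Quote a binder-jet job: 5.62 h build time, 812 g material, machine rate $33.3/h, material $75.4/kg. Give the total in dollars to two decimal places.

Machine-time cost = 33.3 × 5.62 = $187.146.
Material cost: 75.4 × 812/1000 → $61.2248.
Job cost: 187.146 + 61.2248 = 248.3708 ≈ $248.37.

$248.37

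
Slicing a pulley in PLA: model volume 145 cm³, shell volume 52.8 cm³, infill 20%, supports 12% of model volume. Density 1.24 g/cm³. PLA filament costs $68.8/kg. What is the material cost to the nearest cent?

Interior volume: 145 − 52.8 → 92.2 cm³.
Infill volume: 0.20 × 92.2 → 18.44 cm³.
Support = 0.12 × 145, so 17.4 cm³.
Total extruded = 52.8 + 18.44 + 17.4 = 88.64 cm³.
Mass = 88.64 × 1.24 = 109.9136 g.
At $68.8/kg: 109.9136/1000 × 68.8 = $7.56.

$7.56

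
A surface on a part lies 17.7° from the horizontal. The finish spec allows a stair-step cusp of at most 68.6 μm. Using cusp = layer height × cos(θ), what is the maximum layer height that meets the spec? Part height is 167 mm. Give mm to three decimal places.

0.072 mm

Layer height = cusp / cos(17.7°) = 0.0686 / 0.9527 = 0.072 mm.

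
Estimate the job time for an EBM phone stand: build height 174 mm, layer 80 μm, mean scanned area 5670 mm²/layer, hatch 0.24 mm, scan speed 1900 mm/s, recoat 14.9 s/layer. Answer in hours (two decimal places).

16.51 hours

Layer count = ceil(174 / 0.08) = 2175.
Per-layer scan distance: 5670 / 0.24 → 23625 mm.
Beam time per layer = 23625 / 1900 = 12.4342 s.
Per-layer time = 12.4342 + 14.9, so 27.3342 s.
2175 layers × 27.3342 s/layer = 59451.885 s, i.e. 16.51 hours.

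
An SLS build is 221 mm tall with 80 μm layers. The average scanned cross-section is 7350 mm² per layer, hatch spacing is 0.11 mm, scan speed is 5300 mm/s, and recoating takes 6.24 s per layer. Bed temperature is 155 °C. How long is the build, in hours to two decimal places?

14.47 hours

Layers = ⌈221/0.08⌉ = 2763.
Scan path per layer: 7350 / 0.11 → 66818.2 mm.
Per-layer scan time: 66818.2 / 5300 → 12.6072 s.
Layer cycle = 12.6072 + 6.24, so 18.8472 s.
2763 layers × 18.8472 s/layer = 52074.8136 s, i.e. 14.47 hours.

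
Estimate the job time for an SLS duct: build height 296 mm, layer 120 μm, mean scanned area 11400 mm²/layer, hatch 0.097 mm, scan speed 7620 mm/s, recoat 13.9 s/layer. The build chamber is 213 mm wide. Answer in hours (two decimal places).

20.09 hours

Layers = ⌈296/0.12⌉ = 2467.
Per-layer scan distance = 11400 / 0.097, so 117525.8 mm.
Laser time per layer: 117525.8 / 7620 → 15.4233 s.
Time per layer = 15.4233 + 13.9, so 29.3233 s.
Total: 2467 × 29.3233 s = 72340.5811 s → 20.09 hours.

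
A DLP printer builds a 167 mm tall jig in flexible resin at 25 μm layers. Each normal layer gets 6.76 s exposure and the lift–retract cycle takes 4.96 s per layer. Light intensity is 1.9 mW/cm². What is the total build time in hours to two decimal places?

Number of layers: 167 / 0.025 → 6680 (rounded up).
Cycle time = 6.76 + 4.96 = 11.72 s.
Build time: 6680 × 11.72 s = 78289.6 s, i.e. 21.75 hours.

21.75 hours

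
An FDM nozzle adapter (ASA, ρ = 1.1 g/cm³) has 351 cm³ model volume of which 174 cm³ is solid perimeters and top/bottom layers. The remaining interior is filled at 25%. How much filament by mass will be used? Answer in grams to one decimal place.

Interior volume = 351 − 174, so 177 cm³.
Infill volume = 0.25 × 177, so 44.25 cm³.
Total extruded = 174 + 44.25, so 218.25 cm³.
Mass = 218.25 × 1.1, so 240.075 g.

240.1 g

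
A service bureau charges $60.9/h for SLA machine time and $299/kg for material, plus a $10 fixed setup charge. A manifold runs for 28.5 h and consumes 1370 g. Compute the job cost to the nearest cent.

$2155.28

Machine cost = 60.9 × 28.5 = $1735.65.
Feedstock cost = 299 × 1370/1000, so $409.63.
Adding setup: 1735.65 + 409.63 + 10 → $2155.28.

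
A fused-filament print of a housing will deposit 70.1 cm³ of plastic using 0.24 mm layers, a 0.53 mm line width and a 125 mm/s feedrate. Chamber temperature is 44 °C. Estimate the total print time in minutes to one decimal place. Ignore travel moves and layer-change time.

Bead cross-section: 0.24 × 0.53 → 0.1272 mm².
Path length: 70100 mm³ / 0.1272 mm² → 551100.6 mm.
Time extruding = 551100.6 / 125 = 4408.8 s.
That's 4408.8 s → 73.5 minutes.

73.5 minutes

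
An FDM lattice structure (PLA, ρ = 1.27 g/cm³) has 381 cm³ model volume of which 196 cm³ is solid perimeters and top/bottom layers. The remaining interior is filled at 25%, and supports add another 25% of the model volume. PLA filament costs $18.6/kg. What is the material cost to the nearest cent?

$7.97

Interior volume: 381 − 196 → 185 cm³.
Infill deposited = 0.25 × 185 = 46.25 cm³.
Support = 0.25 × 381, so 95.25 cm³.
Deposited volume = 196 + 46.25 + 95.25, so 337.5 cm³.
Mass = 337.5 × 1.27 = 428.625 g.
At $18.6/kg: 428.625/1000 × 18.6 = $7.97.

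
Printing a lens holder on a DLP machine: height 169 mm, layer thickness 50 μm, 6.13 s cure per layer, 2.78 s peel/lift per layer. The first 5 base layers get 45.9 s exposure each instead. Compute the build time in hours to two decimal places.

Number of layers: 169 / 0.05 → 3380 (rounded up).
Base layers = 5 × (45.9 + 2.78), so 243.4 s.
Remaining layers = 3375 × (6.13 + 2.78) = 30071.25 s.
Total = 243.4 + 30071.25 = 30314.65 s = 8.42 hours.

8.42 hours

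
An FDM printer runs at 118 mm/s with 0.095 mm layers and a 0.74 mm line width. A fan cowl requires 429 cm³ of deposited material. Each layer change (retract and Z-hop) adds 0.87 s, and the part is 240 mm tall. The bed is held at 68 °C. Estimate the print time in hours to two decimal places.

Extrusion cross-section = 0.095 × 0.74, so 0.0703 mm².
Path length: 429000 mm³ / 0.0703 mm² → 6102418.2 mm.
Extrusion time = 6102418.2 / 118 = 51715.4 s.
Layers = ⌈240/0.095⌉ = 2527.
Z-hop total = 2527 × 0.87, so 2198.49 s.
Total = 51715.4 + 2198.49 = 53913.89 s = 14.98 hours.

14.98 hours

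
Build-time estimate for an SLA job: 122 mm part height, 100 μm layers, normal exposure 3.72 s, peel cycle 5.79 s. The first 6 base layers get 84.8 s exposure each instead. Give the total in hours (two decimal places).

Layer count = ceil(122 / 0.1) = 1220.
Base layers = 6 × (84.8 + 5.79) = 543.54 s.
Regular layers = 1214 × (3.72 + 5.79) = 11545.14 s.
Sum: 543.54 + 11545.14 = 12088.68 s → 3.36 hours.

3.36 hours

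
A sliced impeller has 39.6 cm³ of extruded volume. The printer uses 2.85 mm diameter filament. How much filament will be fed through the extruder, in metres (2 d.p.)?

Cross-section of 2.85 mm filament: π·(2.85/2)² = 6.3794 mm².
L = 39600 mm³ / 6.3794 mm² = 6207.48 mm, i.e. 6.21 m.

6.21 m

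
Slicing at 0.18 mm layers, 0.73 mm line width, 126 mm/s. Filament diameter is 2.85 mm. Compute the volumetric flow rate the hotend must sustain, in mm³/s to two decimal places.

A = 0.18 × 0.73, so 0.1314 mm².
Volumetric flow = 126 × 0.1314 = 16.56 mm³/s.

16.56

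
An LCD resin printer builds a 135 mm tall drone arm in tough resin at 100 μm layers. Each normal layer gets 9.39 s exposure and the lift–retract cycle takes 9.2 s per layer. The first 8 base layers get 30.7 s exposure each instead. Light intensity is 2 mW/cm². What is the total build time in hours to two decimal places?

Layers = ⌈135/0.1⌉ = 1350.
Base layers: 8 × (30.7 + 9.2) → 319.2 s.
Remaining layers = 1342 × (9.39 + 9.2), so 24947.78 s.
Total = 319.2 + 24947.78 = 25266.98 s = 7.02 hours.

7.02 hours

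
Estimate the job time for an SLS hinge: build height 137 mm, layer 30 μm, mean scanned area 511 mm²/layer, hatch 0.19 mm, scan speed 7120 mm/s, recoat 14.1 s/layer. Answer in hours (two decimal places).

Layer count = ceil(137 / 0.03) = 4567.
Hatch length per layer = 511 / 0.19, so 2689.5 mm.
Laser time per layer = 2689.5 / 7120, so 0.3777 s.
Per-layer time: 0.3777 + 14.1 → 14.4777 s.
Build time = 4567 × 14.4777 = 66119.6559 s = 18.37 hours.

18.37 hours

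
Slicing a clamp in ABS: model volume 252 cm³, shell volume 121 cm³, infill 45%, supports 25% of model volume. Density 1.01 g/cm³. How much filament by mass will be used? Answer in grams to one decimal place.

Interior volume: 252 − 121 → 131 cm³.
Deposited infill = 0.45 × 131, so 58.95 cm³.
Support = 0.25 × 252 = 63 cm³.
Total extruded: 121 + 58.95 + 63 → 242.95 cm³.
Mass = 242.95 × 1.01 = 245.3795 g.

245.4 g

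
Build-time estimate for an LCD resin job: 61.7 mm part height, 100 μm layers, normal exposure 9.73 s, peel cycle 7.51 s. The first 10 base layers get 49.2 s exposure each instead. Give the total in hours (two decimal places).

Layers = ⌈61.7/0.1⌉ = 617.
Base layers = 10 × (49.2 + 7.51) = 567.1 s.
Normal layers = 607 × (9.73 + 7.51), so 10464.68 s.
Sum: 567.1 + 10464.68 = 11031.78 s → 3.06 hours.

3.06 hours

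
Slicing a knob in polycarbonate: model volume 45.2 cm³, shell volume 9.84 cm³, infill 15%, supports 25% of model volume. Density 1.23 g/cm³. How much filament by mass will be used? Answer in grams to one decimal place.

Volume inside the shell: 45.2 − 9.84 → 35.36 cm³.
Infill volume = 0.15 × 35.36, so 5.304 cm³.
Support = 0.25 × 45.2, so 11.3 cm³.
Total printed volume: 9.84 + 5.304 + 11.3 → 26.444 cm³.
Mass = 26.444 × 1.23, so 32.52612 g.

32.5 g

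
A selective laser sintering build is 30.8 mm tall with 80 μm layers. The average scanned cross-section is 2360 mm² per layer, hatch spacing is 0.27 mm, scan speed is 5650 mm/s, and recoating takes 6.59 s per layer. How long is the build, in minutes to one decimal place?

Layers = ⌈30.8/0.08⌉ = 385.
Scan path per layer: 2360 / 0.27 → 8740.7 mm.
Scan time per layer = 8740.7 / 5650 = 1.547 s.
Layer cycle = 1.547 + 6.59 = 8.137 s.
Total: 385 × 8.137 s = 3132.745 s → 52.2 minutes.

52.2 minutes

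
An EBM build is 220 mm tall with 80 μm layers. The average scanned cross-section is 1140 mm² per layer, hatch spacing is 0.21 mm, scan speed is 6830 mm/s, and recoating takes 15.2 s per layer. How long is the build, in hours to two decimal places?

Layer count = ceil(220 / 0.08) = 2750.
Per-layer scan distance = 1140 / 0.21 = 5428.6 mm.
Per-layer scan time: 5428.6 / 6830 → 0.7948 s.
Per-layer time: 0.7948 + 15.2 → 15.9948 s.
2750 layers × 15.9948 s/layer = 43985.7 s, i.e. 12.22 hours.

12.22 hours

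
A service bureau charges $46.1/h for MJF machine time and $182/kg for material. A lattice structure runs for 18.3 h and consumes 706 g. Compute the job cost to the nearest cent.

Time charge: 46.1 × 18.3 → $843.63.
Material charge = 182 × 706/1000 = $128.492.
Job cost: 843.63 + 128.492 = 972.122 ≈ $972.12.

$972.12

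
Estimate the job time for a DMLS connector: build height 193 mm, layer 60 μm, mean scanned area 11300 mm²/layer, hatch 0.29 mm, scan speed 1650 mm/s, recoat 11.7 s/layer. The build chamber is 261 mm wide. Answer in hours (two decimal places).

Number of layers: 193 / 0.06 → 3217 (rounded up).
Hatch length per layer: 11300 / 0.29 → 38965.5 mm.
Laser time per layer: 38965.5 / 1650 → 23.6155 s.
Per-layer time = 23.6155 + 11.7 = 35.3155 s.
3217 layers × 35.3155 s/layer = 113609.9635 s, i.e. 31.56 hours.

31.56 hours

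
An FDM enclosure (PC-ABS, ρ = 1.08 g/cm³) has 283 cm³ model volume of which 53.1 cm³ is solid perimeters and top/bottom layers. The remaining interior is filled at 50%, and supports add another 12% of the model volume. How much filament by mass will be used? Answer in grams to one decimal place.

218.2 g

Interior volume = 283 − 53.1 = 229.9 cm³.
Deposited infill: 0.50 × 229.9 → 114.95 cm³.
Support = 0.12 × 283 = 33.96 cm³.
Total printed volume = 53.1 + 114.95 + 33.96 = 202.01 cm³.
Mass = 202.01 × 1.08, so 218.1708 g.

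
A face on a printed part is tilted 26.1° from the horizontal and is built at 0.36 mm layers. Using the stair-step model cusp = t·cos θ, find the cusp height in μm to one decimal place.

h_c = t·cos θ = 0.36 × 0.8980 = 0.32328 mm (323.3 μm).

323.3 μm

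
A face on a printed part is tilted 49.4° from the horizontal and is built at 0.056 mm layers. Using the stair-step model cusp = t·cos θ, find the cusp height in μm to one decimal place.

Cusp = layer height × cos(49.4°) = 0.056 × 0.6508 = 0.036445 mm = 36.4 μm.

36.4 μm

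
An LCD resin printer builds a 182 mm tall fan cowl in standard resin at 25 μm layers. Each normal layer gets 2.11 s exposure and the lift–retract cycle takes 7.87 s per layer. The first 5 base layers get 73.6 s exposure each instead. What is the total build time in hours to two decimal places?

20.28 hours

Layer count = ceil(182 / 0.025) = 7280.
Burn-in layers: 5 × (73.6 + 7.87) → 407.35 s.
Normal layers = 7275 × (2.11 + 7.87), so 72604.5 s.
Sum: 407.35 + 72604.5 = 73011.85 s → 20.28 hours.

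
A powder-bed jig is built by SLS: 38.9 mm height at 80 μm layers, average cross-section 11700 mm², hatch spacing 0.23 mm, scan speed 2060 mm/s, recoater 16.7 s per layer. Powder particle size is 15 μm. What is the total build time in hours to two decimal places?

5.60 hours

Number of layers: 38.9 / 0.08 → 487 (rounded up).
Per-layer scan distance = 11700 / 0.23, so 50869.6 mm.
Scan time per layer: 50869.6 / 2060 → 24.694 s.
Time per layer = 24.694 + 16.7 = 41.394 s.
Total: 487 × 41.394 s = 20158.878 s → 5.60 hours.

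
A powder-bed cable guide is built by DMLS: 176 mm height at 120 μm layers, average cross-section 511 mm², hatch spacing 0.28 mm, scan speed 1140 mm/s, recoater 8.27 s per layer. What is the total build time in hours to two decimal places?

4.02 hours

Layers = ⌈176/0.12⌉ = 1467.
Hatch length per layer = 511 / 0.28 = 1825 mm.
Laser time per layer = 1825 / 1140, so 1.6009 s.
Per-layer time = 1.6009 + 8.27, so 9.8709 s.
Build time = 1467 × 9.8709 = 14480.6103 s = 4.02 hours.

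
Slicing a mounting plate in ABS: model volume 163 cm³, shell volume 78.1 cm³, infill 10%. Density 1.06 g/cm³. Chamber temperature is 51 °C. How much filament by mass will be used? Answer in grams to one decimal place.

Infill region: 163 − 78.1 → 84.9 cm³.
Deposited infill = 0.10 × 84.9, so 8.49 cm³.
Total printed volume = 78.1 + 8.49, so 86.59 cm³.
Mass: 86.59 × 1.06 → 91.7854 g.

91.8 g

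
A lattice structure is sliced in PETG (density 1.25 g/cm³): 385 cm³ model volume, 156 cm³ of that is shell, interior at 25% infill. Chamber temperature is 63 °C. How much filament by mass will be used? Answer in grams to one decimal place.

Volume inside the shell: 385 − 156 → 229 cm³.
Infill deposited = 0.25 × 229, so 57.25 cm³.
Total printed volume = 156 + 57.25 = 213.25 cm³.
Mass: 213.25 × 1.25 → 266.5625 g.

266.6 g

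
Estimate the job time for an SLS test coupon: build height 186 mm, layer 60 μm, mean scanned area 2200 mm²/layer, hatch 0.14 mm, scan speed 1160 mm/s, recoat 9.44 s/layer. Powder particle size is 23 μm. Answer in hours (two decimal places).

Number of layers: 186 / 0.06 → 3100 (rounded up).
Hatch length per layer = 2200 / 0.14 = 15714.3 mm.
Scan time per layer = 15714.3 / 1160, so 13.5468 s.
Layer cycle: 13.5468 + 9.44 → 22.9868 s.
3100 layers × 22.9868 s/layer = 71259.08 s, i.e. 19.79 hours.

19.79 hours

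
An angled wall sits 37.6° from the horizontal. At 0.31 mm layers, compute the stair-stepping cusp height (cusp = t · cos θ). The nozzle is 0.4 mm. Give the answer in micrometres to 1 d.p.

245.6 μm

Cusp = layer height × cos(37.6°) = 0.31 × 0.7923 = 0.245613 mm = 245.6 μm.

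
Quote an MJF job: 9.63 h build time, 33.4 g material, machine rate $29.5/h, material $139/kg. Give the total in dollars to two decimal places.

$288.73

Time charge: 29.5 × 9.63 → $284.085.
Material cost = 139 × 33.4/1000, so $4.6426.
Job cost: 284.085 + 4.6426 = 288.7276 ≈ $288.73.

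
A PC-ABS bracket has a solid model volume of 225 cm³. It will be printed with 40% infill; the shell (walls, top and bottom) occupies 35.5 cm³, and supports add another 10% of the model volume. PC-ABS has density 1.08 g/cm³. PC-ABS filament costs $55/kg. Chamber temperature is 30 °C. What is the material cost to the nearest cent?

$7.95

Interior volume: 225 − 35.5 → 189.5 cm³.
Infill deposited = 0.40 × 189.5 = 75.8 cm³.
Support = 0.10 × 225, so 22.5 cm³.
Deposited volume: 35.5 + 75.8 + 22.5 → 133.8 cm³.
Mass = 133.8 × 1.08 = 144.504 g.
At $55/kg: 144.504/1000 × 55 = $7.95.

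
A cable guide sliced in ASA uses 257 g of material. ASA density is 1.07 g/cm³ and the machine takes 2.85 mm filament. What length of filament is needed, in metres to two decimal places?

Volume = 257 g / 1.07 g·cm⁻³ = 240.1869 cm³ = 240186.9 mm³.
Cross-section of 2.85 mm filament: π·(2.85/2)² = 6.3794 mm².
Length = 240186.9 / 6.3794 = 37650.39 mm = 37.65 m.

37.65 m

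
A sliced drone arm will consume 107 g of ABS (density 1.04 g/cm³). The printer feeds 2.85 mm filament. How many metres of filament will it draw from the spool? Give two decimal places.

16.13 m

Volume = 107 g / 1.04 g·cm⁻³ = 102.8846 cm³ = 102884.6 mm³.
Cross-section of 2.85 mm filament: π·(2.85/2)² = 6.3794 mm².
L = V/A = 102884.6/6.3794 = 16127.63 mm → 16.13 m.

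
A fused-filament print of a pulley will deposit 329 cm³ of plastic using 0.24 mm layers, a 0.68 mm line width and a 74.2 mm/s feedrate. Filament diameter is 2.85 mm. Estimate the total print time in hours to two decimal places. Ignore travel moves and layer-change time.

Bead cross-section = 0.24 × 0.68, so 0.1632 mm².
Total extruded path = 329000/0.1632 = 2015931.4 mm.
Extrusion time = 2015931.4 / 74.2 = 27168.9 s.
That's 27168.9 s → 7.55 hours.

7.55 hours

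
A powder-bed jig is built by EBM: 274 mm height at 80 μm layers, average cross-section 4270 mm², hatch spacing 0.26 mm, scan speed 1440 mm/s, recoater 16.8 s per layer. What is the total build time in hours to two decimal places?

Layers = ⌈274/0.08⌉ = 3425.
Scan path per layer: 4270 / 0.26 → 16423.1 mm.
Scan time per layer = 16423.1 / 1440, so 11.4049 s.
Per-layer time: 11.4049 + 16.8 → 28.2049 s.
Build time = 3425 × 28.2049 = 96601.7825 s = 26.83 hours.

26.83 hours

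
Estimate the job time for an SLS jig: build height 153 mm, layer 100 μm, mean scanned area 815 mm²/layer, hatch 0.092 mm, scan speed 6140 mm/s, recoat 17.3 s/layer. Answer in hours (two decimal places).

Number of layers: 153 / 0.1 → 1530 (rounded up).
Per-layer scan distance = 815 / 0.092, so 8858.7 mm.
Per-layer scan time: 8858.7 / 6140 → 1.4428 s.
Per-layer time: 1.4428 + 17.3 → 18.7428 s.
Total: 1530 × 18.7428 s = 28676.484 s → 7.97 hours.

7.97 hours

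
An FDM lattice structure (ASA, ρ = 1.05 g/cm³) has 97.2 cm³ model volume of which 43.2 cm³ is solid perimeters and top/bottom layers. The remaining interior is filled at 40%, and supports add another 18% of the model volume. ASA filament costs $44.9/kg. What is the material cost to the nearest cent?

$3.88

Interior volume = 97.2 − 43.2, so 54 cm³.
Infill deposited: 0.40 × 54 → 21.6 cm³.
Support = 0.18 × 97.2 = 17.496 cm³.
Deposited volume: 43.2 + 21.6 + 17.496 → 82.296 cm³.
Mass = 82.296 × 1.05, so 86.4108 g.
Cost = 86.4108 g / 1000 × $44.9/kg = $3.88.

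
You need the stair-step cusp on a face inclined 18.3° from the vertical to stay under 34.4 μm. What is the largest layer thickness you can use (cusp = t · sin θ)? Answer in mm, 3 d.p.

0.110 mm

sin(18.3°) = 0.3140; t_max = 0.0344/0.3140 = 0.110 mm.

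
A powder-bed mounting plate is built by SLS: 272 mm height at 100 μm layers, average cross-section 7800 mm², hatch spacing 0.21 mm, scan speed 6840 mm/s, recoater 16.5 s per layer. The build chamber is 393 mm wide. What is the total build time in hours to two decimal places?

Number of layers: 272 / 0.1 → 2720 (rounded up).
Hatch length per layer = 7800 / 0.21 = 37142.9 mm.
Per-layer scan time = 37142.9 / 6840 = 5.4302 s.
Time per layer = 5.4302 + 16.5, so 21.9302 s.
2720 layers × 21.9302 s/layer = 59650.144 s, i.e. 16.57 hours.

16.57 hours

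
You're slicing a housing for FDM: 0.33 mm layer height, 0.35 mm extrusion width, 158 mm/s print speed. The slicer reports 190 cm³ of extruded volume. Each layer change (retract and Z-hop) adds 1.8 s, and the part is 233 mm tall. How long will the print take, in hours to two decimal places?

Bead cross-section = 0.33 × 0.35 = 0.1155 mm².
Path length: 190000 mm³ / 0.1155 mm² → 1645021.6 mm.
Extrusion time = 1645021.6 / 158 = 10411.5 s.
Layers = ⌈233/0.33⌉ = 707.
Layer-change overhead: 707 × 1.8 → 1272.6 s.
Altogether 10411.5 + 1272.6 = 11684.1 s, i.e. 3.25 hours.

3.25 hours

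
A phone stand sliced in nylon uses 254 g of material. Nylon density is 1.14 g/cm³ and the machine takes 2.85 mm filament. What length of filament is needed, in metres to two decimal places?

34.93 m

Extruded volume: 254/1.14 = 222.807 cm³ (222807 mm³).
A = π r² = π × 1.425² = 6.3794 mm².
L = V/A = 222807/6.3794 = 34926.01 mm → 34.93 m.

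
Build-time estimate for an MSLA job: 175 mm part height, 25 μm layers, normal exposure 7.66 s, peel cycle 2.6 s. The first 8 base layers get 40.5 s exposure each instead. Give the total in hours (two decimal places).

Layer count = ceil(175 / 0.025) = 7000.
Base layers: 8 × (40.5 + 2.6) → 344.8 s.
Normal layers: 6992 × (7.66 + 2.6) → 71737.92 s.
Sum: 344.8 + 71737.92 = 72082.72 s → 20.02 hours.

20.02 hours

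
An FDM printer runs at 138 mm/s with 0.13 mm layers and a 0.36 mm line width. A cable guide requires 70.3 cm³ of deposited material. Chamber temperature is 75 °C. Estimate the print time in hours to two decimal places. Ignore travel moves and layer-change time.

Line area = 0.13 × 0.36 = 0.0468 mm².
Path length: 70300 mm³ / 0.0468 mm² → 1502136.8 mm.
Time extruding: 1502136.8 / 138 → 10885 s.
Converting: 10885 s = 3.02 hours.

3.02 hours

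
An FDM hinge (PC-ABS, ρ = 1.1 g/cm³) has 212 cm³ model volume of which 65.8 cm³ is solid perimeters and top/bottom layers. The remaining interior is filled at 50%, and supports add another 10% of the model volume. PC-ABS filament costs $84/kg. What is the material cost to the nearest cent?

Interior volume = 212 − 65.8, so 146.2 cm³.
Infill deposited = 0.50 × 146.2 = 73.1 cm³.
Support = 0.10 × 212 = 21.2 cm³.
Total extruded = 65.8 + 73.1 + 21.2, so 160.1 cm³.
Mass: 160.1 × 1.1 → 176.11 g.
At $84/kg: 176.11/1000 × 84 = $14.79.

$14.79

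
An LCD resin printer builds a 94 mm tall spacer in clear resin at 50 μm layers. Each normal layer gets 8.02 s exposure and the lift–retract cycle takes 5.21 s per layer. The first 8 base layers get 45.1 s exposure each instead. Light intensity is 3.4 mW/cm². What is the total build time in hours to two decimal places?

Layer count = ceil(94 / 0.05) = 1880.
Base layers = 8 × (45.1 + 5.21), so 402.48 s.
Regular layers: 1872 × (8.02 + 5.21) → 24766.56 s.
Sum: 402.48 + 24766.56 = 25169.04 s → 6.99 hours.

6.99 hours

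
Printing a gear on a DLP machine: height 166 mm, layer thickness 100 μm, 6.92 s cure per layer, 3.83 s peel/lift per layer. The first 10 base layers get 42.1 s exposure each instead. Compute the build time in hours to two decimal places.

5.05 hours

Layers = ⌈166/0.1⌉ = 1660.
Burn-in layers = 10 × (42.1 + 3.83) = 459.3 s.
Remaining layers = 1650 × (6.92 + 3.83) = 17737.5 s.
Sum: 459.3 + 17737.5 = 18196.8 s → 5.05 hours.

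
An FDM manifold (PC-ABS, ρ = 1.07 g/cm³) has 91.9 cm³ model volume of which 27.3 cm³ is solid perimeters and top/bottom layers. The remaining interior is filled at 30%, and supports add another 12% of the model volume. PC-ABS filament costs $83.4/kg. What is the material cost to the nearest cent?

$5.15

Interior volume = 91.9 − 27.3, so 64.6 cm³.
Infill deposited: 0.30 × 64.6 → 19.38 cm³.
Support = 0.12 × 91.9 = 11.028 cm³.
Total extruded = 27.3 + 19.38 + 11.028 = 57.708 cm³.
Mass = 57.708 × 1.07, so 61.74756 g.
Cost = 61.74756 g / 1000 × $83.4/kg = $5.15.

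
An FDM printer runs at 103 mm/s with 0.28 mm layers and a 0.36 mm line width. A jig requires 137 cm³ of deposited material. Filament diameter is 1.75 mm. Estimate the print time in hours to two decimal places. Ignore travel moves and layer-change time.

3.67 hours

Line area = 0.28 × 0.36 = 0.1008 mm².
Total extruded path = 137000/0.1008 = 1359127 mm.
Time extruding = 1359127 / 103, so 13195.4 s.
13195.4 s = 3.67 hours.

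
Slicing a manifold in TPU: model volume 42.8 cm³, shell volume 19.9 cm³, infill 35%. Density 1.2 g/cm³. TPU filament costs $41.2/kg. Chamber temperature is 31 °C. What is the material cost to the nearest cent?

$1.38

Interior volume = 42.8 − 19.9, so 22.9 cm³.
Infill deposited = 0.35 × 22.9 = 8.015 cm³.
Total extruded = 19.9 + 8.015 = 27.915 cm³.
Mass: 27.915 × 1.2 → 33.498 g.
Cost = 33.498 g / 1000 × $41.2/kg = $1.38.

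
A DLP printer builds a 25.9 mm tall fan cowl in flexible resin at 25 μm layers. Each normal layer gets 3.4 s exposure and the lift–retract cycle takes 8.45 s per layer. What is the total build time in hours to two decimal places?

3.41 hours

Layers = ⌈25.9/0.025⌉ = 1036.
Cycle time: 3.4 + 8.45 → 11.85 s.
Total = 1036 × 11.85 = 12276.6 s = 3.41 hours.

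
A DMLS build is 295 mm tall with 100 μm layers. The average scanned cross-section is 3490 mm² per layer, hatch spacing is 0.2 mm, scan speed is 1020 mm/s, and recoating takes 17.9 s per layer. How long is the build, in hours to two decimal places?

Layers = ⌈295/0.1⌉ = 2950.
Hatch length per layer = 3490 / 0.2, so 17450 mm.
Per-layer scan time = 17450 / 1020 = 17.1078 s.
Per-layer time = 17.1078 + 17.9, so 35.0078 s.
2950 layers × 35.0078 s/layer = 103273.01 s, i.e. 28.69 hours.

28.69 hours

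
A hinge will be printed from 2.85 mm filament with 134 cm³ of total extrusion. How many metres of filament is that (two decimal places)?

21.01 m

Filament cross-section = π × (2.85/2)² = 6.3794 mm².
L = 134000 mm³ / 6.3794 mm² = 21005.11 mm, i.e. 21.01 m.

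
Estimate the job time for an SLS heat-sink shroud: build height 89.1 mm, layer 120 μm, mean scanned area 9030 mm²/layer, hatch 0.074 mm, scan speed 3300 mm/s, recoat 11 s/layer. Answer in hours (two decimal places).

9.90 hours

Layers = ⌈89.1/0.12⌉ = 743.
Per-layer scan distance = 9030 / 0.074, so 122027 mm.
Scan time per layer: 122027 / 3300 → 36.9779 s.
Per-layer time = 36.9779 + 11 = 47.9779 s.
743 layers × 47.9779 s/layer = 35647.5797 s, i.e. 9.90 hours.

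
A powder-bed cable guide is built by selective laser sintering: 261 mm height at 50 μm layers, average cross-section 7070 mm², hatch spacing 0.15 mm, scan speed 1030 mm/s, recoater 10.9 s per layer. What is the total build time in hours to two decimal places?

82.16 hours

Layer count = ceil(261 / 0.05) = 5220.
Hatch length per layer = 7070 / 0.15 = 47133.3 mm.
Scan time per layer = 47133.3 / 1030 = 45.7605 s.
Layer cycle = 45.7605 + 10.9 = 56.6605 s.
Total: 5220 × 56.6605 s = 295767.81 s → 82.16 hours.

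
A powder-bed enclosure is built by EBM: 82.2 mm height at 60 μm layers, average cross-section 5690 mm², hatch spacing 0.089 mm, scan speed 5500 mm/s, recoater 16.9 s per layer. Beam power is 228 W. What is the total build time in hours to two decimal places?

10.86 hours

Number of layers: 82.2 / 0.06 → 1370 (rounded up).
Per-layer scan distance = 5690 / 0.089 = 63932.6 mm.
Per-layer scan time: 63932.6 / 5500 → 11.6241 s.
Layer cycle: 11.6241 + 16.9 → 28.5241 s.
1370 layers × 28.5241 s/layer = 39078.017 s, i.e. 10.86 hours.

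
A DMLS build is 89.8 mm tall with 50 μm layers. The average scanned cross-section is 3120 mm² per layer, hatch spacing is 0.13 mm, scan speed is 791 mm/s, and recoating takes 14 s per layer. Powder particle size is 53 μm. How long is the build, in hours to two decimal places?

22.12 hours

Layers = ⌈89.8/0.05⌉ = 1796.
Hatch length per layer: 3120 / 0.13 → 24000 mm.
Laser time per layer = 24000 / 791, so 30.3413 s.
Layer cycle = 30.3413 + 14, so 44.3413 s.
Build time = 1796 × 44.3413 = 79636.9748 s = 22.12 hours.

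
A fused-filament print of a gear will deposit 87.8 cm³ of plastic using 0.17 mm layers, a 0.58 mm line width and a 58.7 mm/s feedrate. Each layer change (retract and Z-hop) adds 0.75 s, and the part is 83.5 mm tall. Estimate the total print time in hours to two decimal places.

4.32 hours

Extrusion cross-section = 0.17 × 0.58 = 0.0986 mm².
Path length: 87800 mm³ / 0.0986 mm² → 890466.5 mm.
Print-move time = 890466.5 / 58.7 = 15169.8 s.
Number of layers: 83.5 / 0.17 → 492 (rounded up).
Layer-change overhead: 492 × 0.75 → 369 s.
Total = 15169.8 + 369 = 15538.8 s = 4.32 hours.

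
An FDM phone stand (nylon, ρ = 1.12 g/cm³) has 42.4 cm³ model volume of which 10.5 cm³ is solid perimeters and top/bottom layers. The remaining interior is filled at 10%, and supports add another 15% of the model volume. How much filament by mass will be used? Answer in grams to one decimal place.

Infill region = 42.4 − 10.5, so 31.9 cm³.
Infill volume = 0.10 × 31.9, so 3.19 cm³.
Support = 0.15 × 42.4, so 6.36 cm³.
Total printed volume = 10.5 + 3.19 + 6.36 = 20.05 cm³.
Mass = 20.05 × 1.12, so 22.456 g.

22.5 g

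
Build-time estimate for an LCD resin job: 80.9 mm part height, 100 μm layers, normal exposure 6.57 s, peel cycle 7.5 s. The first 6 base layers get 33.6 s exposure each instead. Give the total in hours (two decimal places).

Number of layers: 80.9 / 0.1 → 809 (rounded up).
Bottom layers: 6 × (33.6 + 7.5) → 246.6 s.
Normal layers: 803 × (6.57 + 7.5) → 11298.21 s.
Sum: 246.6 + 11298.21 = 11544.81 s → 3.21 hours.

3.21 hours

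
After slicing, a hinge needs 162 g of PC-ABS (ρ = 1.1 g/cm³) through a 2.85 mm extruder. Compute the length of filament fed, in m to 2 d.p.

Extruded volume: 162/1.1 = 147.2727 cm³ (147272.7 mm³).
Cross-section of 2.85 mm filament: π·(2.85/2)² = 6.3794 mm².
L = V/A = 147272.7/6.3794 = 23085.67 mm → 23.09 m.

23.09 m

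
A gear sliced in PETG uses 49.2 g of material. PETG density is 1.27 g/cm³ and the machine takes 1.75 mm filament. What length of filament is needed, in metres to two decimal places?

Extruded volume: 49.2/1.27 = 38.7402 cm³ (38740.2 mm³).
Cross-section of 1.75 mm filament: π·(1.75/2)² = 2.4053 mm².
Length = 38740.2 / 2.4053 = 16106.18 mm = 16.11 m.

16.11 m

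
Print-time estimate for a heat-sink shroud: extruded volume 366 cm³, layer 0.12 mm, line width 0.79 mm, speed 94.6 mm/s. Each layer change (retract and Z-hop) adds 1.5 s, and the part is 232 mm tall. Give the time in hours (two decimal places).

Bead cross-section = 0.12 × 0.79 = 0.0948 mm².
Path length: 366000 mm³ / 0.0948 mm² → 3860759.5 mm.
Extrusion time = 3860759.5 / 94.6 = 40811.4 s.
Layers = ⌈232/0.12⌉ = 1934.
Layer-change overhead: 1934 × 1.5 → 2901 s.
Total = 40811.4 + 2901 = 43712.4 s = 12.14 hours.

12.14 hours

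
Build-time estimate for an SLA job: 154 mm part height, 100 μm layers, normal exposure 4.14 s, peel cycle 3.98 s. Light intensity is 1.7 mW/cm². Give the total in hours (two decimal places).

Layers = ⌈154/0.1⌉ = 1540.
Cycle time = 4.14 + 3.98, so 8.12 s.
Total = 1540 × 8.12 = 12504.8 s = 3.47 hours.

3.47 hours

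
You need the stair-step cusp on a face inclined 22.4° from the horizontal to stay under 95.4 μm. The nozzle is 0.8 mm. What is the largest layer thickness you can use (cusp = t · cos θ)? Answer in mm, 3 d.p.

0.103 mm

cos(22.4°) = 0.9245; t_max = 0.0954/0.9245 = 0.103 mm.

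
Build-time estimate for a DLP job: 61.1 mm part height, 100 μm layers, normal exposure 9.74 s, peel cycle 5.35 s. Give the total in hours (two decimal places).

Layer count = ceil(61.1 / 0.1) = 611.
Each layer takes = 9.74 + 5.35, so 15.09 s.
Total = 611 × 15.09 = 9219.99 s = 2.56 hours.

2.56 hours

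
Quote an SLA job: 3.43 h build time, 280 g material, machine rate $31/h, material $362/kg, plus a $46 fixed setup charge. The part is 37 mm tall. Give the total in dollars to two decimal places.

$253.69

Machine cost: 31 × 3.43 → $106.33.
Feedstock cost = 362 × 280/1000 = $101.36.
Adding setup: 106.33 + 101.36 + 46 → $253.69.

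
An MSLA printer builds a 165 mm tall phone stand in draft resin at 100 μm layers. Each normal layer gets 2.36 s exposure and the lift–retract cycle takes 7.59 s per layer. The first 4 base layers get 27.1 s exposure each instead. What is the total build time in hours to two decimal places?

4.59 hours

Number of layers: 165 / 0.1 → 1650 (rounded up).
Bottom layers = 4 × (27.1 + 7.59), so 138.76 s.
Normal layers = 1646 × (2.36 + 7.59) = 16377.7 s.
Sum: 138.76 + 16377.7 = 16516.46 s → 4.59 hours.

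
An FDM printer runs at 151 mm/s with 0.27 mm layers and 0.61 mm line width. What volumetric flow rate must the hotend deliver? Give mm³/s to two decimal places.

24.87

Bead cross-section = 0.27 × 0.61, so 0.1647 mm².
Volumetric flow = 151 × 0.1647 = 24.87 mm³/s.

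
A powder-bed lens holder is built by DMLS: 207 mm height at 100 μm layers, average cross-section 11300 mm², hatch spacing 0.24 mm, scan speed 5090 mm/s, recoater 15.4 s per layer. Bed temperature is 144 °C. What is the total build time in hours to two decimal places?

Number of layers: 207 / 0.1 → 2070 (rounded up).
Per-layer scan distance = 11300 / 0.24, so 47083.3 mm.
Scan time per layer = 47083.3 / 5090, so 9.2502 s.
Layer cycle = 9.2502 + 15.4, so 24.6502 s.
2070 layers × 24.6502 s/layer = 51025.914 s, i.e. 14.17 hours.

14.17 hours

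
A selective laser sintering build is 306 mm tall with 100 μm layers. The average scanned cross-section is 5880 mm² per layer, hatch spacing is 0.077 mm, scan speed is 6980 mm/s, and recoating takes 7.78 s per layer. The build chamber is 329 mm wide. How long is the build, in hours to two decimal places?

15.91 hours

Number of layers: 306 / 0.1 → 3060 (rounded up).
Hatch length per layer = 5880 / 0.077 = 76363.6 mm.
Laser time per layer: 76363.6 / 6980 → 10.9403 s.
Per-layer time = 10.9403 + 7.78, so 18.7203 s.
Total: 3060 × 18.7203 s = 57284.118 s → 15.91 hours.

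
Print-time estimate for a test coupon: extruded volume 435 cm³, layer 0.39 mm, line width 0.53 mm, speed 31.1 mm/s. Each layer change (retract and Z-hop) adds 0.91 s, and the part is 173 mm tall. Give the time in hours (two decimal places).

Extrusion cross-section = 0.39 × 0.53 = 0.2067 mm².
Total extruded path = 435000/0.2067 = 2104499.3 mm.
Time extruding = 2104499.3 / 31.1, so 67668.8 s.
Layer count = ceil(173 / 0.39) = 444.
Non-print overhead = 444 × 0.91 = 404.04 s.
Total = 67668.8 + 404.04 = 68072.84 s = 18.91 hours.

18.91 hours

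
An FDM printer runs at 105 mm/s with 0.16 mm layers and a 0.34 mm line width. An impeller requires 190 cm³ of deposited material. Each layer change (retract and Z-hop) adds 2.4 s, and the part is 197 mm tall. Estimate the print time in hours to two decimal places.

Line area = 0.16 × 0.34, so 0.0544 mm².
Path length: 190000 mm³ / 0.0544 mm² → 3492647.1 mm.
Time extruding = 3492647.1 / 105, so 33263.3 s.
Layer count = ceil(197 / 0.16) = 1232.
Z-hop total: 1232 × 2.4 → 2956.8 s.
Altogether 33263.3 + 2956.8 = 36220.1 s, i.e. 10.06 hours.

10.06 hours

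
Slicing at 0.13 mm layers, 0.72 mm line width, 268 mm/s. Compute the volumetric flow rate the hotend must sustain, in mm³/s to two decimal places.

Bead cross-section: 0.13 × 0.72 → 0.0936 mm².
Volumetric flow = 268 × 0.0936 = 25.08 mm³/s.

25.08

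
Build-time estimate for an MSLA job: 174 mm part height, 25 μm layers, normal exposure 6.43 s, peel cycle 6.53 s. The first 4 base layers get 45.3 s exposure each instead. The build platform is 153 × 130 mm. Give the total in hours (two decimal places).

25.10 hours

Layers = ⌈174/0.025⌉ = 6960.
Burn-in layers = 4 × (45.3 + 6.53) = 207.32 s.
Regular layers = 6956 × (6.43 + 6.53) = 90149.76 s.
Sum: 207.32 + 90149.76 = 90357.08 s → 25.10 hours.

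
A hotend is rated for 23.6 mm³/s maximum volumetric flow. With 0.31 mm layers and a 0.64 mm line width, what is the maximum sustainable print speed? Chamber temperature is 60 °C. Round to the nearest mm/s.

119 mm/s

Bead cross-section = 0.31 × 0.64, so 0.1984 mm².
Max speed = 23.6 / 0.1984 = 118.95 ≈ 119 mm/s.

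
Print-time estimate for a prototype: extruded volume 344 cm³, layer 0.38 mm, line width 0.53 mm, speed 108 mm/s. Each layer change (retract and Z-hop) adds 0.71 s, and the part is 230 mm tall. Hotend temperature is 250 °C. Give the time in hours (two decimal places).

4.51 hours

Bead cross-section: 0.38 × 0.53 → 0.2014 mm².
Toolpath length = 344 cm³ / 0.2014 mm² = 344000 / 0.2014 = 1708043.7 mm.
Print-move time = 1708043.7 / 108 = 15815.2 s.
Number of layers: 230 / 0.38 → 606 (rounded up).
Non-print overhead: 606 × 0.71 → 430.26 s.
Altogether 15815.2 + 430.26 = 16245.46 s, i.e. 4.51 hours.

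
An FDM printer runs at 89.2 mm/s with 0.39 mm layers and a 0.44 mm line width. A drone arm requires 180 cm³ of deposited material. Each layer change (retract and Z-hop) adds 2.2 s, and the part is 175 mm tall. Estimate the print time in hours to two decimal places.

3.54 hours

Line area: 0.39 × 0.44 → 0.1716 mm².
Toolpath length = 180 cm³ / 0.1716 mm² = 180000 / 0.1716 = 1048951 mm.
Time extruding = 1048951 / 89.2 = 11759.5 s.
Layer count = ceil(175 / 0.39) = 449.
Non-print overhead = 449 × 2.2, so 987.8 s.
Total = 11759.5 + 987.8 = 12747.3 s = 3.54 hours.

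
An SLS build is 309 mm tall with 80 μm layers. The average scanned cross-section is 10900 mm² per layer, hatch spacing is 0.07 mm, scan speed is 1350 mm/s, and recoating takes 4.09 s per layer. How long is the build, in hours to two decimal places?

128.16 hours

Layers = ⌈309/0.08⌉ = 3863.
Per-layer scan distance = 10900 / 0.07, so 155714.3 mm.
Per-layer scan time = 155714.3 / 1350, so 115.3439 s.
Layer cycle: 115.3439 + 4.09 → 119.4339 s.
Build time = 3863 × 119.4339 = 461373.1557 s = 128.16 hours.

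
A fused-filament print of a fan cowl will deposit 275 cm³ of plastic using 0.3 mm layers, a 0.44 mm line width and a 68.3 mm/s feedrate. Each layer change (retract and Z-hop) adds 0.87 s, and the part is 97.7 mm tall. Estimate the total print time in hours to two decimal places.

Line area = 0.3 × 0.44 = 0.132 mm².
Total extruded path = 275000/0.132 = 2083333.3 mm.
Print-move time: 2083333.3 / 68.3 → 30502.7 s.
Layers = ⌈97.7/0.3⌉ = 326.
Z-hop total: 326 × 0.87 → 283.62 s.
Total = 30502.7 + 283.62 = 30786.32 s = 8.55 hours.

8.55 hours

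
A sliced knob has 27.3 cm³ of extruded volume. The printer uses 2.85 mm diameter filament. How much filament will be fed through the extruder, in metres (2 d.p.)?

Cross-section of 2.85 mm filament: π·(2.85/2)² = 6.3794 mm².
L = 27300 mm³ / 6.3794 mm² = 4279.4 mm, i.e. 4.28 m.

4.28 m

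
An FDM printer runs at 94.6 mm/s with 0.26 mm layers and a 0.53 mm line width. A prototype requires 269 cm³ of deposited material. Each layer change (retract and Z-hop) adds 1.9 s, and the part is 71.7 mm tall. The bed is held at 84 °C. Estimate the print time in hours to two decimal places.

Extrusion cross-section = 0.26 × 0.53, so 0.1378 mm².
Toolpath length = 269 cm³ / 0.1378 mm² = 269000 / 0.1378 = 1952104.5 mm.
Time extruding = 1952104.5 / 94.6 = 20635.4 s.
Number of layers: 71.7 / 0.26 → 276 (rounded up).
Z-hop total: 276 × 1.9 → 524.4 s.
Altogether 20635.4 + 524.4 = 21159.8 s, i.e. 5.88 hours.

5.88 hours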